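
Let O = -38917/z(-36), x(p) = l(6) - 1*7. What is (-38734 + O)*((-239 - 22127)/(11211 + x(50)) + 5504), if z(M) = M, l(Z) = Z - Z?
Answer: -13926580581025/67224 ≈ -2.0717e+8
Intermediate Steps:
l(Z) = 0
x(p) = -7 (x(p) = 0 - 1*7 = 0 - 7 = -7)
O = 38917/36 (O = -38917/(-36) = -38917*(-1/36) = 38917/36 ≈ 1081.0)
(-38734 + O)*((-239 - 22127)/(11211 + x(50)) + 5504) = (-38734 + 38917/36)*((-239 - 22127)/(11211 - 7) + 5504) = -1355507*(-22366/11204 + 5504)/36 = -1355507*(-22366*1/11204 + 5504)/36 = -1355507*(-11183/5602 + 5504)/36 = -1355507/36*30822225/5602 = -13926580581025/67224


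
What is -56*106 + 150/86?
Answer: -255173/43 ≈ -5934.3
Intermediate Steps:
-56*106 + 150/86 = -5936 + 150*(1/86) = -5936 + 75/43 = -255173/43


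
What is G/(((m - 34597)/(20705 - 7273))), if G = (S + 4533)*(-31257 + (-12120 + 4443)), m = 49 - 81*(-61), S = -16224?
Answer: -2037980918736/9869 ≈ -2.0650e+8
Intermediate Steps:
m = 4990 (m = 49 + 4941 = 4990)
G = 455177394 (G = (-16224 + 4533)*(-31257 + (-12120 + 4443)) = -11691*(-31257 - 7677) = -11691*(-38934) = 455177394)
G/(((m - 34597)/(20705 - 7273))) = 455177394/(((4990 - 34597)/(20705 - 7273))) = 455177394/((-29607/13432)) = 455177394/((-29607*1/13432)) = 455177394/(-29607/13432) = 455177394*(-13432/29607) = -2037980918736/9869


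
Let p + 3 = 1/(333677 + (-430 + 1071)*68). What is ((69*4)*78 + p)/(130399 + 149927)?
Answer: 4060314563/52878594195 ≈ 0.076786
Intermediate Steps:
p = -1131794/377265 (p = -3 + 1/(333677 + (-430 + 1071)*68) = -3 + 1/(333677 + 641*68) = -3 + 1/(333677 + 43588) = -3 + 1/377265 = -1131794/377265 ≈ -3.0000)
((69*4)*78 + p)/(130399 + 149927) = ((69*4)*78 - 1131794/377265)/(130399 + 149927) = (276*78 - 1131794/377265)/280326 = (21528 - 1131794/377265)*(1/280326) = (8120629126/377265)*(1/280326) = 4060314563/52878594195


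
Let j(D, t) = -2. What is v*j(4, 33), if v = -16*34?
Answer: 1088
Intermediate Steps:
v = -544
v*j(4, 33) = -544*(-2) = 1088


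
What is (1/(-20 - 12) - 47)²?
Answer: 2265025/1024 ≈ 2211.9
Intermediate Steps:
(1/(-20 - 12) - 47)² = (1/(-32) - 47)² = (-1/32 - 47)² = (-1505/32)² = 2265025/1024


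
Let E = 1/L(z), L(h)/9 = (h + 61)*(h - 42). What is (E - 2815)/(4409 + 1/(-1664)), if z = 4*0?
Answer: -54003681472/84583373175 ≈ -0.63847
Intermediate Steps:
z = 0
L(h) = 9*(-42 + h)*(61 + h) (L(h) = 9*((h + 61)*(h - 42)) = 9*((61 + h)*(-42 + h)) = 9*((-42 + h)*(61 + h)) = 9*(-42 + h)*(61 + h))
E = -1/23058 (E = 1/(-23058 + 9*0**2 + 171*0) = 1/(-23058 + 9*0 + 0) = 1/(-23058 + 0 + 0) = 1/(-23058) = -1/23058 ≈ -4.3369e-5)
(E - 2815)/(4409 + 1/(-1664)) = (-1/23058 - 2815)/(4409 + 1/(-1664)) = -64908271/(23058*(4409 - 1/1664)) = -64908271/(23058*7336575/1664) = -64908271/23058*1664/7336575 = -54003681472/84583373175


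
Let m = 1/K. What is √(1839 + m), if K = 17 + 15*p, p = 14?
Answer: √94762058/227 ≈ 42.884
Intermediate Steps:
K = 227 (K = 17 + 15*14 = 17 + 210 = 227)
m = 1/227 ≈ 0.0044053
√(1839 + m) = √(1839 + 1/227) = √(417454/227) = √94762058/227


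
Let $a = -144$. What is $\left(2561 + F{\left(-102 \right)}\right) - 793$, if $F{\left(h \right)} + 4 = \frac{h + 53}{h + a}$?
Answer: $\frac{433993}{246} \approx 1764.2$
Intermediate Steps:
$F{\left(h \right)} = -4 + \frac{53 + h}{-144 + h}$ ($F{\left(h \right)} = -4 + \frac{h + 53}{h - 144} = -4 + \frac{53 + h}{-144 + h}$)
$\left(2561 + F{\left(-102 \right)}\right) - 793 = \left(2561 + \frac{629 - -306}{-144 - 102}\right) - 793 = \left(2561 + \frac{629 + 306}{-246}\right) - 793 = \left(2561 - \frac{935}{246}\right) - 793 = \frac{629071}{246} - 793 = \frac{433993}{246}$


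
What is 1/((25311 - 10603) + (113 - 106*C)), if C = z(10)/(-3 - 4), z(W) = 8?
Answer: 7/104595 ≈ 6.6925e-5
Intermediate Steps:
C = -8/7 (C = 8/(-3 - 4) = 8/(-7) = 8*(-1/7) = -8/7 ≈ -1.1429)
1/((25311 - 10603) + (113 - 106*C)) = 1/((25311 - 10603) + (113 - 106*(-8/7))) = 1/(14708 + (113 + 848/7)) = 1/(14708 + 1639/7) = 1/(104595/7) = 7/104595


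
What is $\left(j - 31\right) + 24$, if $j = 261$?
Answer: $254$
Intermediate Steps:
$\left(j - 31\right) + 24 = \left(261 - 31\right) + 24 = 230 + 24 = 254$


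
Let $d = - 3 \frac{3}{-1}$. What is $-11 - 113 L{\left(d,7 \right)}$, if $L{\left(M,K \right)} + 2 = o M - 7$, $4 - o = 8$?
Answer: $5074$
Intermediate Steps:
$o = -4$ ($o = 4 - 8 = -4$)
$d = 9$ ($d = - 3 \cdot 3 \left(-1\right) = \left(-3\right) \left(-3\right) = 9$)
$L{\left(M,K \right)} = -9 - 4 M$ ($L{\left(M,K \right)} = -2 - \left(7 + 4 M\right) = -9 - 4 M$)
$-11 - 113 L{\left(d,7 \right)} = -11 - 113 \left(-9 - 36\right) = -11 - -5085 = -11 + 5085 = 5074$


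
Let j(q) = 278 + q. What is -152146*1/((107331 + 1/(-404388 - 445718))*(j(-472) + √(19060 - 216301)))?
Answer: 25092004130344/21430818009543545 + 129340227476*I*√197241/21430818009543545 ≈ 0.0011708 + 0.0026804*I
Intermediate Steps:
-152146*1/((107331 + 1/(-404388 - 445718))*(j(-472) + √(19060 - 216301))) = -152146*1/((107331 + 1/(-404388 - 445718))*((278 - 472) + √(19060 - 216301))) = -152146*1/((-194 + √(-197241))*(107331 + 1/(-850106))) = -152146*1/((-194 + I*√197241)*(107331 - 1/850106)) = -152146*850106/(91242727085*(-194 + I*√197241)) = -152146/(-8850544527245/425053 + 91242727085*I*√197241/850106)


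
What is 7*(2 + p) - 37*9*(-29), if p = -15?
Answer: 9566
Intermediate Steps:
7*(2 + p) - 37*9*(-29) = 7*(2 - 15) - 37*9*(-29) = 7*(-13) - 333*(-29) = -91 + 9657 = 9566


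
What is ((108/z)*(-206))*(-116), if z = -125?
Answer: -2580768/125 ≈ -20646.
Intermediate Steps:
((108/z)*(-206))*(-116) = ((108/(-125))*(-206))*(-116) = ((108*(-1/125))*(-206))*(-116) = -108/125*(-206)*(-116) = (22248/125)*(-116) = -2580768/125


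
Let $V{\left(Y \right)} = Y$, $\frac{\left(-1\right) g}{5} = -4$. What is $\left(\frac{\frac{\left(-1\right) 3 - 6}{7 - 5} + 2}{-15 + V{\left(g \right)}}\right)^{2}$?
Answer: $\frac{1}{4} \approx 0.25$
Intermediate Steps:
$g = 20$ ($g = \left(-5\right) \left(-4\right) = 20$)
$\left(\frac{\frac{\left(-1\right) 3 - 6}{7 - 5} + 2}{-15 + V{\left(g \right)}}\right)^{2} = \left(\frac{\frac{\left(-1\right) 3 - 6}{7 - 5} + 2}{-15 + 20}\right)^{2} = \left(\frac{\frac{-3 - 6}{2} + 2}{5}\right)^{2} = \left(\left(\left(-9\right) \frac{1}{2} + 2\right) \frac{1}{5}\right)^{2} = \left(\left(- \frac{9}{2} + 2\right) \frac{1}{5}\right)^{2} = \left(\left(- \frac{5}{2}\right) \frac{1}{5}\right)^{2} = \left(- \frac{1}{2}\right)^{2} = \frac{1}{4}$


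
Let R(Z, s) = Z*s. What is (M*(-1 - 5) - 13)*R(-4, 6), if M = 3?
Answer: 744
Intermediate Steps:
(M*(-1 - 5) - 13)*R(-4, 6) = (3*(-1 - 5) - 13)*(-4*6) = (3*(-6) - 13)*(-24) = (-18 - 13)*(-24) = -31*(-24) = 744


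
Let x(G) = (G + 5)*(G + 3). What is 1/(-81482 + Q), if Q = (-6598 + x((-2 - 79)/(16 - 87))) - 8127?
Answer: -5041/484851303 ≈ -1.0397e-5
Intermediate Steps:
x(G) = (3 + G)*(5 + G) (x(G) = (5 + G)*(3 + G) = (3 + G)*(5 + G))
Q = -74100541/5041 (Q = (-6598 + (15 + ((-2 - 79)/(16 - 87))**2 + 8*((-2 - 79)/(16 - 87)))) - 8127 = (-6598 + (15 + (-81/(-71))**2 + 8*(-81/(-71)))) - 8127 = (-6598 + (15 + (-81*(-1/71))**2 + 8*(-81*(-1/71)))) - 8127 = (-6598 + (15 + (81/71)**2 + 8*(81/71))) - 8127 = (-6598 + (15 + 6561/5041 + 648/71)) - 8127 = (-6598 + 128184/5041) - 8127 = -33132334/5041 - 8127 = -74100541/5041 ≈ -14700.)
1/(-81482 + Q) = 1/(-81482 - 74100541/5041) = 1/(-484851303/5041) = -5041/484851303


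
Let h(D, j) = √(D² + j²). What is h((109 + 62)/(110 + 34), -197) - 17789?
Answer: -17789 + √9935465/16 ≈ -17592.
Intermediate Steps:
h((109 + 62)/(110 + 34), -197) - 17789 = √(((109 + 62)/(110 + 34))² + (-197)²) - 17789 = √((171/144)² + 38809) - 17789 = √((171*(1/144))² + 38809) - 17789 = √((19/16)² + 38809) - 17789 = √(361/256 + 38809) - 17789 = √(9935465/256) - 17789 = √9935465/16 - 17789 = -17789 + √9935465/16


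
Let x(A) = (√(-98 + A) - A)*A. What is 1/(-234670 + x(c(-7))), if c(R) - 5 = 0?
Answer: -46939/11016349070 - I*√93/11016349070 ≈ -4.2609e-6 - 8.7539e-10*I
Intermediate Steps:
c(R) = 5 (c(R) = 5 + 0 = 5)
x(A) = A*(√(-98 + A) - A)
1/(-234670 + x(c(-7))) = 1/(-234670 + 5*(√(-98 + 5) - 1*5)) = 1/(-234670 + 5*(√(-93) - 5)) = 1/(-234670 + 5*(I*√93 - 5)) = 1/(-234670 + 5*(-5 + I*√93)) = 1/(-234670 + (-25 + 5*I*√93)) = 1/(-234695 + 5*I*√93)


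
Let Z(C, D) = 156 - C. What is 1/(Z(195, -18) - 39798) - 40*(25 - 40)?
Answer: 23902199/39837 ≈ 600.00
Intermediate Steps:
1/(Z(195, -18) - 39798) - 40*(25 - 40) = 1/((156 - 1*195) - 39798) - 40*(25 - 40) = 1/((156 - 195) - 39798) - 40*(-15) = 1/(-39 - 39798) - 1*(-600) = 1/(-39837) + 600 = -1/39837 + 600 = 23902199/39837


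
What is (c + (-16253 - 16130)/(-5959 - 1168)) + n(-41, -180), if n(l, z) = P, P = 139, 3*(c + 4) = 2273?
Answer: 19183255/21381 ≈ 897.21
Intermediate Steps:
c = 2261/3 (c = -4 + (1/3)*2273 = -4 + 2273/3 = 2261/3 ≈ 753.67)
n(l, z) = 139
(c + (-16253 - 16130)/(-5959 - 1168)) + n(-41, -180) = (2261/3 + (-16253 - 16130)/(-5959 - 1168)) + 139 = (2261/3 - 32383/(-7127)) + 139 = (2261/3 - 32383*(-1/7127)) + 139 = (2261/3 + 32383/7127) + 139 = 16211296/21381 + 139 = 19183255/21381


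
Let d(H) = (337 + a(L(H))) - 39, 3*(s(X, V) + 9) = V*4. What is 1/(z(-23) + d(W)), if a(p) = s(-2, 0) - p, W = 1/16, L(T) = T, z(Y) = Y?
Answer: 16/4255 ≈ 0.0037603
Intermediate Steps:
s(X, V) = -9 + 4*V/3 (s(X, V) = -9 + (V*4)/3 = -9 + (4*V)/3 = -9 + 4*V/3)
W = 1/16 ≈ 0.062500
a(p) = -9 - p (a(p) = (-9 + (4/3)*0) - p = (-9 + 0) - p = -9 - p)
d(H) = 289 - H (d(H) = (337 + (-9 - H)) - 39 = (328 - H) - 39 = 289 - H)
1/(z(-23) + d(W)) = 1/(-23 + (289 - 1*1/16)) = 1/(-23 + (289 - 1/16)) = 1/(-23 + 4623/16) = 1/(4255/16) = 16/4255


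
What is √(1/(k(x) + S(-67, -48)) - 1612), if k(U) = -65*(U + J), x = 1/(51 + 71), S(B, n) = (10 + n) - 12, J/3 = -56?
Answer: I*√113386455443454/265215 ≈ 40.15*I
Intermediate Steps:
J = -168 (J = 3*(-56) = -168)
S(B, n) = -2 + n
x = 1/122 ≈ 0.0081967
k(U) = 10920 - 65*U (k(U) = -65*(U - 168) = -65*(-168 + U) = 10920 - 65*U)
√(1/(k(x) + S(-67, -48)) - 1612) = √(1/((10920 - 65*1/122) + (-2 - 48)) - 1612) = √(1/((10920 - 65/122) - 50) - 1612) = √(1/(1332175/122 - 50) - 1612) = √(1/(1326075/122) - 1612) = √(122/1326075 - 1612) = √(-2137632778/1326075) = I*√113386455443454/265215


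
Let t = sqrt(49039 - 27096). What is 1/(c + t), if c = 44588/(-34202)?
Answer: 381249694/6416606080107 + 292444201*sqrt(21943)/6416606080107 ≈ 0.0068107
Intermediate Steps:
t = sqrt(21943) ≈ 148.13
c = -22294/17101 (c = 44588*(-1/34202) = -22294/17101 ≈ -1.3037)
1/(c + t) = 1/(-22294/17101 + sqrt(21943))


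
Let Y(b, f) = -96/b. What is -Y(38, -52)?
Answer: 48/19 ≈ 2.5263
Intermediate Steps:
-Y(38, -52) = -(-96)/38 = -1*(-48/19) = 48/19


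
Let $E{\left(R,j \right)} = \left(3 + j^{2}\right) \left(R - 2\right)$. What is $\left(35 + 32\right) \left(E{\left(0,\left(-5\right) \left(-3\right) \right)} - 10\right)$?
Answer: $-31222$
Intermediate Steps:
$E{\left(R,j \right)} = \left(-2 + R\right) \left(3 + j^{2}\right)$ ($E{\left(R,j \right)} = \left(3 + j^{2}\right) \left(-2 + R\right) = \left(-2 + R\right) \left(3 + j^{2}\right)$)
$\left(35 + 32\right) \left(E{\left(0,\left(-5\right) \left(-3\right) \right)} - 10\right) = \left(35 + 32\right) \left(\left(-6 - 2 \left(\left(-5\right) \left(-3\right)\right)^{2} + 3 \cdot 0 + 0 \left(\left(-5\right) \left(-3\right)\right)^{2}\right) - 10\right) = 67 \left(\left(-6 - 2 \cdot 15^{2} + 0 + 0 \cdot 15^{2}\right) - 10\right) = 67 \left(\left(-6 - 450 + 0 + 0 \cdot 225\right) - 10\right) = 67 \left(\left(-6 - 450 + 0 + 0\right) - 10\right) = 67 \left(-456 - 10\right) = 67 \left(-466\right) = -31222$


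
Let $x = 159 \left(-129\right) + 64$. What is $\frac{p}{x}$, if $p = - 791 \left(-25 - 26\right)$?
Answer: $- \frac{5763}{2921} \approx -1.973$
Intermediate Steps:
$p = 40341$ ($p = \left(-791\right) \left(-51\right) = 40341$)
$x = -20447$ ($x = -20511 + 64 = -20447$)
$\frac{p}{x} = \frac{40341}{-20447} = 40341 \left(- \frac{1}{20447}\right) = - \frac{5763}{2921}$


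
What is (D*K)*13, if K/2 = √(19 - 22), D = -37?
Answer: -962*I*√3 ≈ -1666.2*I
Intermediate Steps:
K = 2*I*√3 (K = 2*√(19 - 22) = 2*√(-3) = 2*(I*√3) = 2*I*√3 ≈ 3.4641*I)
(D*K)*13 = -74*I*√3*13 = -962*I*√3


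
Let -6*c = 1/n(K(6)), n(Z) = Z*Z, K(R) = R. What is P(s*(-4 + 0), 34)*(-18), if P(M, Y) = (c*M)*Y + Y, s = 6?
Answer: -680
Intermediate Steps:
n(Z) = Z²
c = -1/216 (c = -1/(6*(6²)) = -⅙/36 = -⅙*1/36 = -1/216 ≈ -0.0046296)
P(M, Y) = Y - M*Y/216 (P(M, Y) = (-M/216)*Y + Y = -M*Y/216 + Y = Y - M*Y/216)
P(s*(-4 + 0), 34)*(-18) = ((1/216)*34*(216 - 6*(-4 + 0)))*(-18) = ((1/216)*34*(216 - 6*(-4)))*(-18) = ((1/216)*34*(216 - 1*(-24)))*(-18) = ((1/216)*34*(216 + 24))*(-18) = ((1/216)*34*240)*(-18) = (340/9)*(-18) = -680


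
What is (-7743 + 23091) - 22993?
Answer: -7645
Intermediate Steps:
(-7743 + 23091) - 22993 = 15348 - 22993 = -7645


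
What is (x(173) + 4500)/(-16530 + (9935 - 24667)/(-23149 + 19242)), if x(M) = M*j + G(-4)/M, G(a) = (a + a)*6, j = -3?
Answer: -86794005/360330974 ≈ -0.24087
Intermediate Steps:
G(a) = 12*a (G(a) = (2*a)*6 = 12*a)
x(M) = -48/M - 3*M (x(M) = M*(-3) + (12*(-4))/M = -3*M - 48/M = -48/M - 3*M)
(x(173) + 4500)/(-16530 + (9935 - 24667)/(-23149 + 19242)) = ((-48/173 - 3*173) + 4500)/(-16530 + (9935 - 24667)/(-23149 + 19242)) = ((-48*1/173 - 519) + 4500)/(-16530 - 14732/(-3907)) = ((-48/173 - 519) + 4500)/(-16530 - 14732*(-1/3907)) = (-89835/173 + 4500)/(-16530 + 14732/3907) = 688665/(173*(-64567978/3907)) = (688665/173)*(-3907/64567978) = -86794005/360330974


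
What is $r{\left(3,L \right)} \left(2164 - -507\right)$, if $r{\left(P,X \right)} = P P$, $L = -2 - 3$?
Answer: $24039$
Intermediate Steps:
$L = -5$ ($L = -2 - 3 = -5$)
$r{\left(P,X \right)} = P^{2}$
$r{\left(3,L \right)} \left(2164 - -507\right) = 3^{2} \left(2164 - -507\right) = 9 \left(2164 + 507\right) = 9 \cdot 2671 = 24039$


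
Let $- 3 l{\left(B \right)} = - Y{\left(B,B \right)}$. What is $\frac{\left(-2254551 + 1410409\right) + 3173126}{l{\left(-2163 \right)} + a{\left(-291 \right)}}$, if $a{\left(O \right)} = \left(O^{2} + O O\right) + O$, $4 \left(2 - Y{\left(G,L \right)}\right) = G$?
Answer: $\frac{27947808}{2031023} \approx 13.76$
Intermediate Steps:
$Y{\left(G,L \right)} = 2 - \frac{G}{4}$
$l{\left(B \right)} = \frac{2}{3} - \frac{B}{12}$ ($l{\left(B \right)} = - \frac{\left(-1\right) \left(2 - \frac{B}{4}\right)}{3} = - \frac{-2 + \frac{B}{4}}{3} = \frac{2}{3} - \frac{B}{12}$)
$a{\left(O \right)} = O + 2 O^{2}$ ($a{\left(O \right)} = \left(O^{2} + O^{2}\right) + O = 2 O^{2} + O = O + 2 O^{2}$)
$\frac{\left(-2254551 + 1410409\right) + 3173126}{l{\left(-2163 \right)} + a{\left(-291 \right)}} = \frac{\left(-2254551 + 1410409\right) + 3173126}{\left(\frac{2}{3} - - \frac{721}{4}\right) - 291 \left(1 + 2 \left(-291\right)\right)} = \frac{-844142 + 3173126}{\left(\frac{2}{3} + \frac{721}{4}\right) - 291 \left(1 - 582\right)} = \frac{2328984}{\frac{2171}{12} - -169071} = \frac{2328984}{\frac{2171}{12} + 169071} = \frac{2328984}{\frac{2031023}{12}} = 2328984 \cdot \frac{12}{2031023} = \frac{27947808}{2031023}$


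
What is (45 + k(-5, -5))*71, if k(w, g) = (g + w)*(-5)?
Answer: 6745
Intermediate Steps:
k(w, g) = -5*g - 5*w
(45 + k(-5, -5))*71 = (45 + (-5*(-5) - 5*(-5)))*71 = (45 + (25 + 25))*71 = (45 + 50)*71 = 95*71 = 6745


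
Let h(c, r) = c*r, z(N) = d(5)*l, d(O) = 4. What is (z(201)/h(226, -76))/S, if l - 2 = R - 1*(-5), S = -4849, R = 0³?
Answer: 7/20821606 ≈ 3.3619e-7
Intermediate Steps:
R = 0
l = 7 (l = 2 + (0 - 1*(-5)) = 2 + (0 + 5) = 2 + 5 = 7)
z(N) = 28 (z(N) = 4*7 = 28)
(z(201)/h(226, -76))/S = (28/((226*(-76))))/(-4849) = (28/(-17176))*(-1/4849) = (28*(-1/17176))*(-1/4849) = -7/4294*(-1/4849) = 7/20821606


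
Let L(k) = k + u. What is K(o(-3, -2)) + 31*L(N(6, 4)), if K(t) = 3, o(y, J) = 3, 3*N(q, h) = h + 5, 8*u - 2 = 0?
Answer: 415/4 ≈ 103.75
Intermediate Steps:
u = 1/4 (u = 1/4 + (1/8)*0 = 1/4 + 0 = 1/4 ≈ 0.25000)
N(q, h) = 5/3 + h/3 (N(q, h) = (h + 5)/3 = (5 + h)/3 = 5/3 + h/3)
L(k) = 1/4 + k (L(k) = k + 1/4 = 1/4 + k)
K(o(-3, -2)) + 31*L(N(6, 4)) = 3 + 31*(1/4 + (5/3 + (1/3)*4)) = 3 + 31*(1/4 + (5/3 + 4/3)) = 3 + 31*(1/4 + 3) = 3 + 31*(13/4) = 3 + 403/4 = 415/4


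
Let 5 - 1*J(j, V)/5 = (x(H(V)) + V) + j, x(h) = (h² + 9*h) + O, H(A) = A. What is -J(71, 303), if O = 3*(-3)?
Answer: 474480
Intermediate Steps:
O = -9
x(h) = -9 + h² + 9*h (x(h) = (h² + 9*h) - 9 = -9 + h² + 9*h)
J(j, V) = 70 - 50*V - 5*j - 5*V² (J(j, V) = 25 - 5*(((-9 + V² + 9*V) + V) + j) = 25 - 5*((-9 + V² + 10*V) + j) = 25 - 5*(-9 + j + V² + 10*V) = 25 + (45 - 50*V - 5*j - 5*V²) = 70 - 50*V - 5*j - 5*V²)
-J(71, 303) = -(70 - 50*303 - 5*71 - 5*303²) = -(70 - 15150 - 355 - 5*91809) = -(70 - 15150 - 355 - 459045) = -1*(-474480) = 474480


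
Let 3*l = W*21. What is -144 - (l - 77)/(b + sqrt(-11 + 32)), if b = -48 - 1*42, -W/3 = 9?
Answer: -395772/2693 - 266*sqrt(21)/8079 ≈ -147.11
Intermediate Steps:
W = -27 (W = -3*9 = -27)
l = -189 (l = (-27*21)/3 = (1/3)*(-567) = -189)
b = -90 (b = -48 - 42 = -90)
-144 - (l - 77)/(b + sqrt(-11 + 32)) = -144 - (-189 - 77)/(-90 + sqrt(-11 + 32)) = -144 - (-266)/(-90 + sqrt(21)) = -144 + 266/(-90 + sqrt(21))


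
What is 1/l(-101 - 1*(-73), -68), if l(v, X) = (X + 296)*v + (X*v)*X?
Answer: -1/135856 ≈ -7.3607e-6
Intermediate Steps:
l(v, X) = v*X² + v*(296 + X) (l(v, X) = (296 + X)*v + v*X² = v*(296 + X) + v*X² = v*X² + v*(296 + X))
1/l(-101 - 1*(-73), -68) = 1/((-101 - 1*(-73))*(296 - 68 + (-68)²)) = 1/((-101 + 73)*(296 - 68 + 4624)) = 1/(-28*4852) = 1/(-135856) = -1/135856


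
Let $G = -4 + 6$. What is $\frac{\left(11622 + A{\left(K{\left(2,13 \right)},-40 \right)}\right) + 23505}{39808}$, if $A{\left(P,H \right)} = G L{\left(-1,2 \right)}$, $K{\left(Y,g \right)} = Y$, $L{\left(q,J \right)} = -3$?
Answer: $\frac{35121}{39808} \approx 0.88226$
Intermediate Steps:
$G = 2$
$A{\left(P,H \right)} = -6$ ($A{\left(P,H \right)} = 2 \left(-3\right) = -6$)
$\frac{\left(11622 + A{\left(K{\left(2,13 \right)},-40 \right)}\right) + 23505}{39808} = \frac{\left(11622 - 6\right) + 23505}{39808} = \left(11616 + 23505\right) \frac{1}{39808} = 35121 \cdot \frac{1}{39808} = \frac{35121}{39808}$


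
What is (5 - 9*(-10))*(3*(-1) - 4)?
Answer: -665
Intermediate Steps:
(5 - 9*(-10))*(3*(-1) - 4) = (5 + 90)*(-3 - 4) = 95*(-7) = -665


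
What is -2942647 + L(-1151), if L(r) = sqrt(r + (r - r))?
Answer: -2942647 + I*sqrt(1151) ≈ -2.9426e+6 + 33.926*I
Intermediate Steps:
L(r) = sqrt(r) (L(r) = sqrt(r + 0) = sqrt(r))
-2942647 + L(-1151) = -2942647 + sqrt(-1151) = -2942647 + I*sqrt(1151)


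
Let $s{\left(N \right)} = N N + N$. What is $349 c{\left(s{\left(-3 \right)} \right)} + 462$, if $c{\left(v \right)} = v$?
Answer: $2556$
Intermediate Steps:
$s{\left(N \right)} = N + N^{2}$ ($s{\left(N \right)} = N^{2} + N = N + N^{2}$)
$349 c{\left(s{\left(-3 \right)} \right)} + 462 = 349 \left(- 3 \left(1 - 3\right)\right) + 462 = 349 \left(\left(-3\right) \left(-2\right)\right) + 462 = 349 \cdot 6 + 462 = 2094 + 462 = 2556$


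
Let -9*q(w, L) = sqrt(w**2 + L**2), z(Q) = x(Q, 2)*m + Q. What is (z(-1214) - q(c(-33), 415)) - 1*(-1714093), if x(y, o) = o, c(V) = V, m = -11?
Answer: 1712857 + sqrt(173314)/9 ≈ 1.7129e+6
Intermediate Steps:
z(Q) = -22 + Q (z(Q) = 2*(-11) + Q = -22 + Q)
q(w, L) = -sqrt(L**2 + w**2)/9 (q(w, L) = -sqrt(w**2 + L**2)/9 = -sqrt(L**2 + w**2)/9)
(z(-1214) - q(c(-33), 415)) - 1*(-1714093) = ((-22 - 1214) - (-1)*sqrt(415**2 + (-33)**2)/9) - 1*(-1714093) = (-1236 - (-1)*sqrt(172225 + 1089)/9) + 1714093 = (-1236 - (-1)*sqrt(173314)/9) + 1714093 = (-1236 + sqrt(173314)/9) + 1714093 = 1712857 + sqrt(173314)/9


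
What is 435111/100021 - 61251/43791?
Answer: 4309186510/1460006537 ≈ 2.9515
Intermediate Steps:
435111/100021 - 61251/43791 = 435111*(1/100021) - 61251*1/43791 = 435111/100021 - 20417/14597 = 4309186510/1460006537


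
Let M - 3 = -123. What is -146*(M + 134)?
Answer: -2044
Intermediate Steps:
M = -120 (M = 3 - 123 = -120)
-146*(M + 134) = -146*(-120 + 134) = -146*14 = -2044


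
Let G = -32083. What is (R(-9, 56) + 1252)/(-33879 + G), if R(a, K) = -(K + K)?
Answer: -570/32981 ≈ -0.017283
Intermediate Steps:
R(a, K) = -2*K
(R(-9, 56) + 1252)/(-33879 + G) = (-2*56 + 1252)/(-33879 - 32083) = (-112 + 1252)/(-65962) = 1140*(-1/65962) = -570/32981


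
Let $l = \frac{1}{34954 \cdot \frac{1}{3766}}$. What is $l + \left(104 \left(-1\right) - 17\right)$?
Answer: $- \frac{2112834}{17477} \approx -120.89$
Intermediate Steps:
$l = \frac{1883}{17477}$ ($l = \frac{1}{34954 \cdot \frac{1}{3766}} = \frac{1}{\frac{17477}{1883}} = \frac{1883}{17477} \approx 0.10774$)
$l + \left(104 \left(-1\right) - 17\right) = \frac{1883}{17477} + \left(104 \left(-1\right) - 17\right) = \frac{1883}{17477} - 121 = - \frac{2112834}{17477}$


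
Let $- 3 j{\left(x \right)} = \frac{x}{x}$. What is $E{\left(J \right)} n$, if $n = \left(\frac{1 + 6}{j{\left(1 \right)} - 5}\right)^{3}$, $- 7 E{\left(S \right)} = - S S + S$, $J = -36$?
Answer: $- \frac{440559}{1024} \approx -430.23$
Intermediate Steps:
$j{\left(x \right)} = - \frac{1}{3}$ ($j{\left(x \right)} = - \frac{x \frac{1}{x}}{3} = \left(- \frac{1}{3}\right) 1 = - \frac{1}{3}$)
$E{\left(S \right)} = - \frac{S}{7} + \frac{S^{2}}{7}$ ($E{\left(S \right)} = - \frac{- S S + S}{7} = - \frac{- S^{2} + S}{7} = - \frac{S - S^{2}}{7} = - \frac{S}{7} + \frac{S^{2}}{7}$)
$n = - \frac{9261}{4096}$ ($n = \left(\frac{1 + 6}{- \frac{1}{3} - 5}\right)^{3} = \left(\frac{7}{- \frac{1}{3} - 5}\right)^{3} = \left(\frac{7}{- \frac{16}{3}}\right)^{3} = \left(7 \left(- \frac{3}{16}\right)\right)^{3} = \left(- \frac{21}{16}\right)^{3} = - \frac{9261}{4096} \approx -2.261$)
$E{\left(J \right)} n = \frac{1}{7} \left(-36\right) \left(-1 - 36\right) \left(- \frac{9261}{4096}\right) = \frac{1}{7} \left(-36\right) \left(-37\right) \left(- \frac{9261}{4096}\right) = \frac{1332}{7} \left(- \frac{9261}{4096}\right) = - \frac{440559}{1024}$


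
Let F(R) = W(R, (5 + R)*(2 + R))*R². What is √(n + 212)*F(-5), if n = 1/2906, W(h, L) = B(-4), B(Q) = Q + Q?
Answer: -100*√1790308138/1453 ≈ -2912.0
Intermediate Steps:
B(Q) = 2*Q
W(h, L) = -8 (W(h, L) = 2*(-4) = -8)
F(R) = -8*R²
n = 1/2906 ≈ 0.00034412
√(n + 212)*F(-5) = √(1/2906 + 212)*(-8*(-5)²) = √(616073/2906)*(-8*25) = (√1790308138/2906)*(-200) = -100*√1790308138/1453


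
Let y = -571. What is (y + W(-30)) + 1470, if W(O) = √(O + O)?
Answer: 899 + 2*I*√15 ≈ 899.0 + 7.746*I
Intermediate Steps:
W(O) = √2*√O (W(O) = √(2*O) = √2*√O)
(y + W(-30)) + 1470 = (-571 + √2*√(-30)) + 1470 = (-571 + √2*(I*√30)) + 1470 = (-571 + 2*I*√15) + 1470 = 899 + 2*I*√15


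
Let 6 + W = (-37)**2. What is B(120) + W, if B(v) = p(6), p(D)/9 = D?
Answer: 1417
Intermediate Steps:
p(D) = 9*D
B(v) = 54 (B(v) = 9*6 = 54)
W = 1363 (W = -6 + (-37)**2 = -6 + 1369 = 1363)
B(120) + W = 54 + 1363 = 1417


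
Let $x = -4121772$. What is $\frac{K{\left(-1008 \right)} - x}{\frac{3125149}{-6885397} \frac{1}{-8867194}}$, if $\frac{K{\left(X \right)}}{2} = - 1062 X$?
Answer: $\frac{382367738720542753752}{3125149} \approx 1.2235 \cdot 10^{14}$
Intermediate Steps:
$K{\left(X \right)} = - 2124 X$ ($K{\left(X \right)} = 2 \left(- 1062 X\right) = - 2124 X$)
$\frac{K{\left(-1008 \right)} - x}{\frac{3125149}{-6885397} \frac{1}{-8867194}} = \frac{\left(-2124\right) \left(-1008\right) - -4121772}{\frac{3125149}{-6885397} \frac{1}{-8867194}} = \frac{2140992 + 4121772}{3125149 \left(- \frac{1}{6885397}\right) \left(- \frac{1}{8867194}\right)} = \frac{6262764}{\left(- \frac{3125149}{6885397}\right) \left(- \frac{1}{8867194}\right)} = \frac{6262764}{\frac{3125149}{61054150966018}} = 6262764 \cdot \frac{61054150966018}{3125149} = \frac{382367738720542753752}{3125149}$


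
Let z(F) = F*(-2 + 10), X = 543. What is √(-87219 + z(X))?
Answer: 5*I*√3315 ≈ 287.88*I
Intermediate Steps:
z(F) = 8*F (z(F) = F*8 = 8*F)
√(-87219 + z(X)) = √(-87219 + 8*543) = √(-87219 + 4344) = √(-82875) = 5*I*√3315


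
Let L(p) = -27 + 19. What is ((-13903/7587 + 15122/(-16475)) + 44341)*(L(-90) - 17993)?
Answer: -99763271784241786/124995825 ≈ -7.9813e+8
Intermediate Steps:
L(p) = -8
((-13903/7587 + 15122/(-16475)) + 44341)*(L(-90) - 17993) = ((-13903/7587 + 15122/(-16475)) + 44341)*(-8 - 17993) = ((-13903*1/7587 + 15122*(-1/16475)) + 44341)*(-18001) = ((-13903/7587 - 15122/16475) + 44341)*(-18001) = (-343782539/124995825 + 44341)*(-18001) = (5542096093786/124995825)*(-18001) = -99763271784241786/124995825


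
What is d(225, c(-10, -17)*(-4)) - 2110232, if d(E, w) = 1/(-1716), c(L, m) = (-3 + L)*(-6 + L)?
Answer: -3621158113/1716 ≈ -2.1102e+6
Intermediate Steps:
c(L, m) = (-6 + L)*(-3 + L)
d(E, w) = -1/1716
d(225, c(-10, -17)*(-4)) - 2110232 = -1/1716 - 2110232 = -3621158113/1716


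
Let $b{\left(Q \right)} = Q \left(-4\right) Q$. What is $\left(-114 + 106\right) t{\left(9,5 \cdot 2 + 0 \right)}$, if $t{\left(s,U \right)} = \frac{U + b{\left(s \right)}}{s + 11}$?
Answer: $\frac{628}{5} \approx 125.6$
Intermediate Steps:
$b{\left(Q \right)} = - 4 Q^{2}$ ($b{\left(Q \right)} = - 4 Q Q = - 4 Q^{2}$)
$t{\left(s,U \right)} = \frac{U - 4 s^{2}}{11 + s}$ ($t{\left(s,U \right)} = \frac{U - 4 s^{2}}{s + 11} = \frac{U - 4 s^{2}}{11 + s}$)
$\left(-114 + 106\right) t{\left(9,5 \cdot 2 + 0 \right)} = \left(-114 + 106\right) \frac{\left(5 \cdot 2 + 0\right) - 4 \cdot 9^{2}}{11 + 9} = - 8 \frac{\left(10 + 0\right) - 324}{20} = - 8 \frac{10 - 324}{20} = - 8 \cdot \frac{1}{20} \left(-314\right) = \left(-8\right) \left(- \frac{157}{10}\right) = \frac{628}{5}$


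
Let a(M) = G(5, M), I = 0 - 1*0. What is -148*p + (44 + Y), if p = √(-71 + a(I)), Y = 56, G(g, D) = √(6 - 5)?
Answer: 100 - 148*I*√70 ≈ 100.0 - 1238.3*I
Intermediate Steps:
I = 0 (I = 0 + 0 = 0)
G(g, D) = 1 (G(g, D) = √1 = 1)
a(M) = 1
p = I*√70 (p = √(-71 + 1) = √(-70) = I*√70 ≈ 8.3666*I)
-148*p + (44 + Y) = -148*I*√70 + (44 + 56) = -148*I*√70 + 100 = 100 - 148*I*√70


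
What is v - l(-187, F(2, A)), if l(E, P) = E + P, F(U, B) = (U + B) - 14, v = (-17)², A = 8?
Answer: 480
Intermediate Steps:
v = 289
F(U, B) = -14 + B + U (F(U, B) = (B + U) - 14 = -14 + B + U)
v - l(-187, F(2, A)) = 289 - (-187 + (-14 + 8 + 2)) = 289 - (-187 - 4) = 289 - 1*(-191) = 289 + 191 = 480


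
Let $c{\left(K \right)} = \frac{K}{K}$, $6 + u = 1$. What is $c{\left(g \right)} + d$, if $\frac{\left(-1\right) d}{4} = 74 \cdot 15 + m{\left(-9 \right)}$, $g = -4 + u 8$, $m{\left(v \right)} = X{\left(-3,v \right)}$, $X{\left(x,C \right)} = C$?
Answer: $-4403$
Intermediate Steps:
$u = -5$ ($u = -6 + 1 = -5$)
$m{\left(v \right)} = v$
$g = -44$ ($g = -4 - 40 = -44$)
$c{\left(K \right)} = 1$
$d = -4404$ ($d = - 4 \left(74 \cdot 15 - 9\right) = - 4 \left(1110 - 9\right) = \left(-4\right) 1101 = -4404$)
$c{\left(g \right)} + d = 1 - 4404 = -4403$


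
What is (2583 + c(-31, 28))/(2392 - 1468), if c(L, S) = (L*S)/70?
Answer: 12853/4620 ≈ 2.7820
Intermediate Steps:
c(L, S) = L*S/70 (c(L, S) = (L*S)*(1/70) = L*S/70)
(2583 + c(-31, 28))/(2392 - 1468) = (2583 + (1/70)*(-31)*28)/(2392 - 1468) = (2583 - 62/5)/924 = (12853/5)*(1/924) = 12853/4620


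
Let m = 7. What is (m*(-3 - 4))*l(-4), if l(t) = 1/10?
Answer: -49/10 ≈ -4.9000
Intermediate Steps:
l(t) = 1/10
(m*(-3 - 4))*l(-4) = (7*(-3 - 4))*(1/10) = (7*(-7))*(1/10) = -49*1/10 = -49/10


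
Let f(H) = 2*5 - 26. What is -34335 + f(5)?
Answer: -34351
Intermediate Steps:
f(H) = -16 (f(H) = 10 - 26 = -16)
-34335 + f(5) = -34335 - 16 = -34351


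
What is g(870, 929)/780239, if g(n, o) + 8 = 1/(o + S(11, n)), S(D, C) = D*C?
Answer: -83991/8191729261 ≈ -1.0253e-5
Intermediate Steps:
S(D, C) = C*D
g(n, o) = -8 + 1/(o + 11*n) (g(n, o) = -8 + 1/(o + n*11) = -8 + 1/(o + 11*n))
g(870, 929)/780239 = ((1 - 88*870 - 8*929)/(929 + 11*870))/780239 = ((1 - 76560 - 7432)/(929 + 9570))*(1/780239) = (-83991/10499)*(1/780239) = ((1/10499)*(-83991))*(1/780239) = -83991/10499*1/780239 = -83991/8191729261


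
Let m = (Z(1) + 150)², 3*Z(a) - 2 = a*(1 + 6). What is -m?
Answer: -23409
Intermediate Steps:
Z(a) = ⅔ + 7*a/3 (Z(a) = ⅔ + (a*(1 + 6))/3 = ⅔ + (a*7)/3 = ⅔ + (7*a)/3 = ⅔ + 7*a/3)
m = 23409 (m = ((⅔ + (7/3)*1) + 150)² = ((⅔ + 7/3) + 150)² = (3 + 150)² = 153² = 23409)
-m = -1*23409 = -23409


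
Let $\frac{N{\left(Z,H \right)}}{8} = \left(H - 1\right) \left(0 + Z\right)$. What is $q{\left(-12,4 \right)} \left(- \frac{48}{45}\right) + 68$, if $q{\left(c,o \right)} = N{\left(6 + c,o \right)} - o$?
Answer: $\frac{3388}{15} \approx 225.87$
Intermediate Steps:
$N{\left(Z,H \right)} = 8 Z \left(-1 + H\right)$ ($N{\left(Z,H \right)} = 8 \left(H - 1\right) \left(0 + Z\right) = 8 \left(-1 + H\right) Z = 8 Z \left(-1 + H\right)$)
$q{\left(c,o \right)} = - o + 8 \left(-1 + o\right) \left(6 + c\right)$ ($q{\left(c,o \right)} = 8 \left(6 + c\right) \left(-1 + o\right) - o = 8 \left(-1 + o\right) \left(6 + c\right) - o = - o + 8 \left(-1 + o\right) \left(6 + c\right)$)
$q{\left(-12,4 \right)} \left(- \frac{48}{45}\right) + 68 = \left(\left(-1\right) 4 + 8 \left(-1 + 4\right) \left(6 - 12\right)\right) \left(- \frac{48}{45}\right) + 68 = \left(-4 + 8 \cdot 3 \left(-6\right)\right) \left(\left(-48\right) \frac{1}{45}\right) + 68 = \left(-4 - 144\right) \left(- \frac{16}{15}\right) + 68 = \left(-148\right) \left(- \frac{16}{15}\right) + 68 = \frac{2368}{15} + 68 = \frac{3388}{15}$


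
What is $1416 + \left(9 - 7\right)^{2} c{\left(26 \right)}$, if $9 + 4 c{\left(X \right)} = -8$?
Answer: $1399$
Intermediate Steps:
$c{\left(X \right)} = - \frac{17}{4}$ ($c{\left(X \right)} = - \frac{9}{4} + \frac{1}{4} \left(-8\right) = - \frac{9}{4} - 2 = - \frac{17}{4}$)
$1416 + \left(9 - 7\right)^{2} c{\left(26 \right)} = 1416 + \left(9 - 7\right)^{2} \left(- \frac{17}{4}\right) = 1416 + 2^{2} \left(- \frac{17}{4}\right) = 1416 + 4 \left(- \frac{17}{4}\right) = 1416 - 17 = 1399$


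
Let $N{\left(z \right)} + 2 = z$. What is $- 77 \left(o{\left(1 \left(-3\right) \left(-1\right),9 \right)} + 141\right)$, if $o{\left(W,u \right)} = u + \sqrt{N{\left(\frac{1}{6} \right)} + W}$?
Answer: $-11550 - \frac{77 \sqrt{42}}{6} \approx -11633.0$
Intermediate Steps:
$N{\left(z \right)} = -2 + z$
$o{\left(W,u \right)} = u + \sqrt{- \frac{11}{6} + W}$ ($o{\left(W,u \right)} = u + \sqrt{\left(-2 + \frac{1}{6}\right) + W} = u + \sqrt{- \frac{11}{6} + W}$)
$- 77 \left(o{\left(1 \left(-3\right) \left(-1\right),9 \right)} + 141\right) = - 77 \left(\left(9 + \frac{\sqrt{-66 + 36 \cdot 1 \left(-3\right) \left(-1\right)}}{6}\right) + 141\right) = - 77 \left(\left(9 + \frac{\sqrt{-66 + 36 \left(\left(-3\right) \left(-1\right)\right)}}{6}\right) + 141\right) = - 77 \left(\left(9 + \frac{\sqrt{-66 + 36 \cdot 3}}{6}\right) + 141\right) = - 77 \left(\left(9 + \frac{\sqrt{-66 + 108}}{6}\right) + 141\right) = - 77 \left(\left(9 + \frac{\sqrt{42}}{6}\right) + 141\right) = - 77 \left(150 + \frac{\sqrt{42}}{6}\right) = -11550 - \frac{77 \sqrt{42}}{6}$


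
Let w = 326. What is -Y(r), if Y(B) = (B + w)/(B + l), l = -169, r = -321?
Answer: 1/98 ≈ 0.010204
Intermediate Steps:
Y(B) = (326 + B)/(-169 + B) (Y(B) = (B + 326)/(B - 169) = (326 + B)/(-169 + B))
-Y(r) = -(326 - 321)/(-169 - 321) = -5/(-490) = -(-1)*5/490 = -1*(-1/98) = 1/98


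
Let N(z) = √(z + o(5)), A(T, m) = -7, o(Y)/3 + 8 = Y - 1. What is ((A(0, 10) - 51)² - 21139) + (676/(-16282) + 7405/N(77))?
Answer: -144706613/8141 + 1481*√65/13 ≈ -16857.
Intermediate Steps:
o(Y) = -27 + 3*Y (o(Y) = -24 + 3*(Y - 1) = -24 + 3*(-1 + Y) = -24 + (-3 + 3*Y) = -27 + 3*Y)
N(z) = √(-12 + z) (N(z) = √(z + (-27 + 3*5)) = √(z + (-27 + 15)) = √(z - 12) = √(-12 + z))
((A(0, 10) - 51)² - 21139) + (676/(-16282) + 7405/N(77)) = ((-7 - 51)² - 21139) + (676/(-16282) + 7405/(√(-12 + 77))) = ((-58)² - 21139) + (676*(-1/16282) + 7405/(√65)) = (3364 - 21139) + (-338/8141 + 7405*(√65/65)) = -17775 + (-338/8141 + 1481*√65/13) = -144706613/8141 + 1481*√65/13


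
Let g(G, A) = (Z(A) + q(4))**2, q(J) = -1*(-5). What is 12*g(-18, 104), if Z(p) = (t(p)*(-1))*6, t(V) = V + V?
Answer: 18540588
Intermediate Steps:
t(V) = 2*V
q(J) = 5
Z(p) = -12*p (Z(p) = ((2*p)*(-1))*6 = -2*p*6 = -12*p)
g(G, A) = (5 - 12*A)**2 (g(G, A) = (-12*A + 5)**2 = (5 - 12*A)**2)
12*g(-18, 104) = 12*(-5 + 12*104)**2 = 12*(-5 + 1248)**2 = 12*1243**2 = 12*1545049 = 18540588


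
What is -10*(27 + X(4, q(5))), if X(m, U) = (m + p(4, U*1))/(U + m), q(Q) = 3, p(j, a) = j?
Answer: -1970/7 ≈ -281.43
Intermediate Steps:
X(m, U) = (4 + m)/(U + m) (X(m, U) = (m + 4)/(U + m) = (4 + m)/(U + m))
-10*(27 + X(4, q(5))) = -10*(27 + (4 + 4)/(3 + 4)) = -10*(27 + 8/7) = -10*197/7 = -1970/7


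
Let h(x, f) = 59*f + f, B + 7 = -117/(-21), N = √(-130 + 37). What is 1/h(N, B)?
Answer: -7/600 ≈ -0.011667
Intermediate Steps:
N = I*√93 (N = √(-93) = I*√93 ≈ 9.6436*I)
B = -10/7 (B = -7 - 117/(-21) = -7 - 117*(-1/21) = -7 + 39/7 = -10/7 ≈ -1.4286)
h(x, f) = 60*f
1/h(N, B) = 1/(60*(-10/7)) = 1/(-600/7) = -7/600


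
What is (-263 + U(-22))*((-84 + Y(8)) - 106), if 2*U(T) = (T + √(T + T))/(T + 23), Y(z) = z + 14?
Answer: 46032 - 168*I*√11 ≈ 46032.0 - 557.19*I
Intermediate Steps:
Y(z) = 14 + z
U(T) = (T + √2*√T)/(2*(23 + T)) (U(T) = ((T + √(T + T))/(T + 23))/2 = ((T + √(2*T))/(23 + T))/2 = ((T + √2*√T)/(23 + T))/2 = (T + √2*√T)/(2*(23 + T)))
(-263 + U(-22))*((-84 + Y(8)) - 106) = (-263 + (-22 + √2*√(-22))/(2*(23 - 22)))*((-84 + (14 + 8)) - 106) = (-263 + (½)*(-22 + √2*(I*√22))/1)*((-84 + 22) - 106) = (-263 + (½)*1*(-22 + 2*I*√11))*(-62 - 106) = (-263 + (-11 + I*√11))*(-168) = (-274 + I*√11)*(-168) = 46032 - 168*I*√11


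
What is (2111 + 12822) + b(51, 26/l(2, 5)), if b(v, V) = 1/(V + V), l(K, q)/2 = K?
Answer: 194130/13 ≈ 14933.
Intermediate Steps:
l(K, q) = 2*K
b(v, V) = 1/(2*V)
(2111 + 12822) + b(51, 26/l(2, 5)) = (2111 + 12822) + 1/(2*((26/((2*2))))) = 14933 + 1/(2*((26/4))) = 14933 + 1/(2*((26*(1/4)))) = 14933 + 1/(2*(13/2)) = 14933 + (1/2)*(2/13) = 14933 + 1/13 = 194130/13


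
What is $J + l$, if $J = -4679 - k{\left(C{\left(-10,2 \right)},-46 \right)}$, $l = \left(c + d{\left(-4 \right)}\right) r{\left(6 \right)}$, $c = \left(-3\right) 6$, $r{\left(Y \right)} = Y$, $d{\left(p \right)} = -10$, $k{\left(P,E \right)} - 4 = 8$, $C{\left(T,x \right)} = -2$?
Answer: $-4859$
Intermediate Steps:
$k{\left(P,E \right)} = 12$ ($k{\left(P,E \right)} = 4 + 8 = 12$)
$c = -18$
$l = -168$ ($l = \left(-18 - 10\right) 6 = \left(-28\right) 6 = -168$)
$J = -4691$ ($J = -4679 - 12 = -4691$)
$J + l = -4691 - 168 = -4859$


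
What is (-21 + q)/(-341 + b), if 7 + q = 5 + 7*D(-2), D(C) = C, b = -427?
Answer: 37/768 ≈ 0.048177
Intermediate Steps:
q = -16 (q = -7 + (5 + 7*(-2)) = -7 + (5 - 14) = -7 - 9 = -16)
(-21 + q)/(-341 + b) = (-21 - 16)/(-341 - 427) = -37/(-768) = -37*(-1/768) = 37/768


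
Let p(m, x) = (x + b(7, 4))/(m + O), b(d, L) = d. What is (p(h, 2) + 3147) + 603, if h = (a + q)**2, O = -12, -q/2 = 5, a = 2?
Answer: 195009/52 ≈ 3750.2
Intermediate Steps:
q = -10 (q = -2*5 = -10)
h = 64 (h = (2 - 10)**2 = (-8)**2 = 64)
p(m, x) = (7 + x)/(-12 + m) (p(m, x) = (x + 7)/(m - 12) = (7 + x)/(-12 + m))
(p(h, 2) + 3147) + 603 = ((7 + 2)/(-12 + 64) + 3147) + 603 = (9/52 + 3147) + 603 = 163653/52 + 603 = 195009/52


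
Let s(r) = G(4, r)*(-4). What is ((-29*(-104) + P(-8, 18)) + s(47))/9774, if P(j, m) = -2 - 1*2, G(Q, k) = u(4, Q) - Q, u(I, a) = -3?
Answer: 1520/4887 ≈ 0.31103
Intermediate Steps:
G(Q, k) = -3 - Q
P(j, m) = -4 (P(j, m) = -2 - 2 = -4)
s(r) = 28 (s(r) = (-3 - 1*4)*(-4) = (-3 - 4)*(-4) = -7*(-4) = 28)
((-29*(-104) + P(-8, 18)) + s(47))/9774 = ((-29*(-104) - 4) + 28)/9774 = ((3016 - 4) + 28)*(1/9774) = (3012 + 28)*(1/9774) = 3040*(1/9774) = 1520/4887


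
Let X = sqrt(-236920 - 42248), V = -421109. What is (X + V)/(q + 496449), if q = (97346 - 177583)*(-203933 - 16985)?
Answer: -421109/17726294015 + 8*I*sqrt(4362)/17726294015 ≈ -2.3756e-5 + 2.9807e-8*I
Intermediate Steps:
q = 17725797566 (q = -80237*(-220918) = 17725797566)
X = 8*I*sqrt(4362) (X = sqrt(-279168) = 8*I*sqrt(4362) ≈ 528.36*I)
(X + V)/(q + 496449) = (8*I*sqrt(4362) - 421109)/(17725797566 + 496449) = (-421109 + 8*I*sqrt(4362))/17726294015 = (-421109 + 8*I*sqrt(4362))*(1/17726294015) = -421109/17726294015 + 8*I*sqrt(4362)/17726294015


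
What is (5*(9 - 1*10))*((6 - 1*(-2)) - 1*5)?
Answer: -15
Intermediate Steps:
(5*(9 - 1*10))*((6 - 1*(-2)) - 1*5) = (5*(9 - 10))*((6 + 2) - 5) = (5*(-1))*(8 - 5) = -5*3 = -15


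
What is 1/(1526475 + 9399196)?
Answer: 1/10925671 ≈ 9.1528e-8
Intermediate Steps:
1/(1526475 + 9399196) = 1/10925671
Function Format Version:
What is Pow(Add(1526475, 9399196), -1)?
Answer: Rational(1, 10925671) ≈ 9.1528e-8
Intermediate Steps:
Pow(Add(1526475, 9399196), -1) = Pow(10925671, -1) = Rational(1, 10925671)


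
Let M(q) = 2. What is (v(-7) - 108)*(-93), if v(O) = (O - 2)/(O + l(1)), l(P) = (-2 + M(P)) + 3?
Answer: 39339/4 ≈ 9834.8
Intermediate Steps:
l(P) = 3 (l(P) = (-2 + 2) + 3 = 0 + 3 = 3)
v(O) = (-2 + O)/(3 + O) (v(O) = (O - 2)/(O + 3) = (-2 + O)/(3 + O))
(v(-7) - 108)*(-93) = ((-2 - 7)/(3 - 7) - 108)*(-93) = (-9/(-4) - 108)*(-93) = (-1/4*(-9) - 108)*(-93) = (9/4 - 108)*(-93) = -423/4*(-93) = 39339/4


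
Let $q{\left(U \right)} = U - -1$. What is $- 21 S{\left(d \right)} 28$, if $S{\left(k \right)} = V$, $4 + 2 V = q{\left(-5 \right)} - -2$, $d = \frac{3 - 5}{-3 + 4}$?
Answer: $1764$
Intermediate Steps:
$d = -2$ ($d = - \frac{2}{1} = \left(-2\right) 1 = -2$)
$q{\left(U \right)} = 1 + U$ ($q{\left(U \right)} = U + 1 = 1 + U$)
$V = -3$ ($V = -2 + \frac{\left(1 - 5\right) - -2}{2} = -2 + \frac{-4 + 2}{2} = -2 + \frac{1}{2} \left(-2\right) = -2 - 1 = -3$)
$S{\left(k \right)} = -3$
$- 21 S{\left(d \right)} 28 = \left(-21\right) \left(-3\right) 28 = 63 \cdot 28 = 1764$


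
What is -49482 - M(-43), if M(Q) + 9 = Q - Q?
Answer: -49473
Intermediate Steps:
M(Q) = -9 (M(Q) = -9 + (Q - Q) = -9 + 0 = -9)
-49482 - M(-43) = -49482 - 1*(-9) = -49482 + 9 = -49473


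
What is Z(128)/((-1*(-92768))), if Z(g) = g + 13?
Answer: 141/92768 ≈ 0.0015199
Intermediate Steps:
Z(g) = 13 + g
Z(128)/((-1*(-92768))) = (13 + 128)/((-1*(-92768))) = 141/92768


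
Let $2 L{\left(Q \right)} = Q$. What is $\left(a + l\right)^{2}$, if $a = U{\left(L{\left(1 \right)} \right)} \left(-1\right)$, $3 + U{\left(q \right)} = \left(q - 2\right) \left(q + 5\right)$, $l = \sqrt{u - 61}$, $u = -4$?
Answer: $\frac{985}{16} + \frac{45 i \sqrt{65}}{2} \approx 61.563 + 181.4 i$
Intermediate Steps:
$L{\left(Q \right)} = \frac{Q}{2}$
$l = i \sqrt{65}$ ($l = \sqrt{-4 - 61} = \sqrt{-65} = i \sqrt{65} \approx 8.0623 i$)
$U{\left(q \right)} = -3 + \left(-2 + q\right) \left(5 + q\right)$ ($U{\left(q \right)} = -3 + \left(q - 2\right) \left(q + 5\right) = -3 + \left(-2 + q\right) \left(5 + q\right)$)
$a = \frac{45}{4}$ ($a = \left(-13 + \left(\frac{1}{2} \cdot 1\right)^{2} + 3 \cdot \frac{1}{2} \cdot 1\right) \left(-1\right) = \left(-13 + \left(\frac{1}{2}\right)^{2} + 3 \cdot \frac{1}{2}\right) \left(-1\right) = \left(-13 + \frac{1}{4} + \frac{3}{2}\right) \left(-1\right) = \left(- \frac{45}{4}\right) \left(-1\right) = \frac{45}{4} \approx 11.25$)
$\left(a + l\right)^{2} = \left(\frac{45}{4} + i \sqrt{65}\right)^{2}$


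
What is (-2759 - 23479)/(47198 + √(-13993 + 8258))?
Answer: -412793708/742552313 + 8746*I*√5735/742552313 ≈ -0.55591 + 0.00089197*I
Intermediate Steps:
(-2759 - 23479)/(47198 + √(-13993 + 8258)) = -26238/(47198 + √(-5735)) = -26238/(47198 + I*√5735)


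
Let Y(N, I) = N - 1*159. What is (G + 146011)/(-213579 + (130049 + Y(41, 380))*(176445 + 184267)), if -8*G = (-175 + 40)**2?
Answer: 1149863/374939658344 ≈ 3.0668e-6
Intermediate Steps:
Y(N, I) = -159 + N (Y(N, I) = N - 159 = -159 + N)
G = -18225/8 (G = -(-175 + 40)**2/8 = -1/8*(-135)**2 = -1/8*18225 = -18225/8 ≈ -2278.1)
(G + 146011)/(-213579 + (130049 + Y(41, 380))*(176445 + 184267)) = (-18225/8 + 146011)/(-213579 + (130049 + (-159 + 41))*(176445 + 184267)) = 1149863/(8*(-213579 + (130049 - 118)*360712)) = 1149863/(8*(-213579 + 129931*360712)) = 1149863/(8*(-213579 + 46867670872)) = (1149863/8)/46867457293 = (1149863/8)*(1/46867457293) = 1149863/374939658344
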